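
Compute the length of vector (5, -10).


|u| = sqrt(5^2 + (-10)^2) = sqrt(125) = 11.1803

11.1803


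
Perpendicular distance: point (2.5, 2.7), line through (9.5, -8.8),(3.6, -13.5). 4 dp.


|cross product| = 100.75
|line direction| = sqrt(56.9) = 7.5432
Distance = 100.75/sqrt(56.9) = 13.3564

13.3564


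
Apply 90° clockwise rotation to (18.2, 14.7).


90° CW: (x,y) -> (y, -x)
(18.2,14.7) -> (14.7, -18.2)

(14.7, -18.2)


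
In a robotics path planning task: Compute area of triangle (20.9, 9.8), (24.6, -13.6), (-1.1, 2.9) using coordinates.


Area = |x_A(y_B-y_C) + x_B(y_C-y_A) + x_C(y_A-y_B)|/2
= |(-344.85) + (-169.74) + (-25.74)|/2
= 540.33/2 = 270.165

270.165


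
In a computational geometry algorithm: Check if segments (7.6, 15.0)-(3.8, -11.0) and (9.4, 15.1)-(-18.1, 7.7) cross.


Cross products: d1=-10.57, d2=676.31, d3=46.42, d4=-640.46
d1*d2 < 0 and d3*d4 < 0? yes

Yes, they intersect


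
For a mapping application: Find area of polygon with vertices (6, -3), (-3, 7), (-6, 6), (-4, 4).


Shoelace sum: (6*7 - (-3)*(-3)) + ((-3)*6 - (-6)*7) + ((-6)*4 - (-4)*6) + ((-4)*(-3) - 6*4)
= 45
Area = |45|/2 = 22.5

22.5


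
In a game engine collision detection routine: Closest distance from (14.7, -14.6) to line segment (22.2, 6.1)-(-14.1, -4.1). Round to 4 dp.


Project P onto AB: t = 0.34 (clamped to [0,1])
Closest point on segment: (9.858, 2.632)
Distance: 17.8994

17.8994


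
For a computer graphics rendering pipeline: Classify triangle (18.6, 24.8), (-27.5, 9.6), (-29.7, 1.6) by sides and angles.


Side lengths squared: AB^2=2356.25, BC^2=68.84, CA^2=2871.13
Sorted: [68.84, 2356.25, 2871.13]
By sides: Scalene, By angles: Obtuse

Scalene, Obtuse


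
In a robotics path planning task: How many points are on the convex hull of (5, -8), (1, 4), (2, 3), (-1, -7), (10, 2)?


Convex hull vertices (CCW): (-1, -7), (5, -8), (10, 2), (1, 4)
Count = 4

4


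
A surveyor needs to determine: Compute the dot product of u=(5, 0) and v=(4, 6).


u . v = u_x*v_x + u_y*v_y = 5*4 + 0*6
= 20 + 0 = 20

20


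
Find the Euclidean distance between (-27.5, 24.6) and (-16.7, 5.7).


dx=10.8, dy=-18.9
d^2 = 10.8^2 + (-18.9)^2 = 473.85
d = sqrt(473.85) = 21.7681

21.7681


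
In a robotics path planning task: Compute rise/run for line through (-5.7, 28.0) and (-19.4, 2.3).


slope = (y2-y1)/(x2-x1) = (2.3-28)/((-19.4)-(-5.7)) = (-25.7)/(-13.7) = 1.8759

1.8759


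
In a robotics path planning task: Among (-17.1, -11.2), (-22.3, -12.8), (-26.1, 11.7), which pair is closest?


d(P0,P1) = 5.4406, d(P0,P2) = 24.6051, d(P1,P2) = 24.7929
Closest: P0 and P1

Closest pair: (-17.1, -11.2) and (-22.3, -12.8), distance = 5.4406


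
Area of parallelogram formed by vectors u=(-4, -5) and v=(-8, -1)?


|u x v| = |(-4)*(-1) - (-5)*(-8)|
= |4 - 40| = 36

36


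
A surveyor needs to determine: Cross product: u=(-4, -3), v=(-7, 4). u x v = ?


u x v = u_x*v_y - u_y*v_x = (-4)*4 - (-3)*(-7)
= (-16) - 21 = -37

-37


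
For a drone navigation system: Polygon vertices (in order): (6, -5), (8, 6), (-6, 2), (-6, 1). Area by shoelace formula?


Shoelace sum: (6*6 - 8*(-5)) + (8*2 - (-6)*6) + ((-6)*1 - (-6)*2) + ((-6)*(-5) - 6*1)
= 158
Area = |158|/2 = 79

79


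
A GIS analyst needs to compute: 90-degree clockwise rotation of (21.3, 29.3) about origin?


90° CW: (x,y) -> (y, -x)
(21.3,29.3) -> (29.3, -21.3)

(29.3, -21.3)


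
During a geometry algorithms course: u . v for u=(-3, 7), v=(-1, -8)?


u . v = u_x*v_x + u_y*v_y = (-3)*(-1) + 7*(-8)
= 3 + (-56) = -53

-53


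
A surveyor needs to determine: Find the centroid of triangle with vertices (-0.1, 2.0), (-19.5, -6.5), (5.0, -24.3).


Centroid = ((x_A+x_B+x_C)/3, (y_A+y_B+y_C)/3)
= (((-0.1)+(-19.5)+5)/3, (2+(-6.5)+(-24.3))/3)
= (-4.8667, -9.6)

(-4.8667, -9.6)


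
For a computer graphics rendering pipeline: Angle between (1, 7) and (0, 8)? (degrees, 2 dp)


u.v = 56, |u| = sqrt(50) = 7.0711, |v| = sqrt(64) = 8
cos(theta) = u.v/(|u||v|) = 56/sqrt(3200) = 0.989949
theta = acos(0.989949) = 8.13 degrees

8.13 degrees


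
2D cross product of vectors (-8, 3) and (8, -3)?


u x v = u_x*v_y - u_y*v_x = (-8)*(-3) - 3*8
= 24 - 24 = 0

0


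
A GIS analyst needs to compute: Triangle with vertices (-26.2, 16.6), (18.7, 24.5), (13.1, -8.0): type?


Side lengths squared: AB^2=2078.42, BC^2=1087.61, CA^2=2149.65
Sorted: [1087.61, 2078.42, 2149.65]
By sides: Scalene, By angles: Acute

Scalene, Acute


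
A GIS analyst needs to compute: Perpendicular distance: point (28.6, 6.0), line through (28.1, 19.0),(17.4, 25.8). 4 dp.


|cross product| = 135.7
|line direction| = sqrt(160.73) = 12.6779
Distance = 135.7/sqrt(160.73) = 10.7036

10.7036


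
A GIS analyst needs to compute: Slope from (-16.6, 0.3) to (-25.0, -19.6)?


slope = (y2-y1)/(x2-x1) = ((-19.6)-0.3)/((-25)-(-16.6)) = (-19.9)/(-8.4) = 2.369

2.369


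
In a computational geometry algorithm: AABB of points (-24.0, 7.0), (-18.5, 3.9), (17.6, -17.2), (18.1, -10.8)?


x range: [-24, 18.1]
y range: [-17.2, 7]
Bounding box: (-24,-17.2) to (18.1,7)

(-24,-17.2) to (18.1,7)


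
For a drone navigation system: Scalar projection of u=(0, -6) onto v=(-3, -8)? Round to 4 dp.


u.v = 48, |v| = sqrt(73) = 8.544
Scalar projection = u.v / |v| = 48 / sqrt(73) = 5.618

5.618


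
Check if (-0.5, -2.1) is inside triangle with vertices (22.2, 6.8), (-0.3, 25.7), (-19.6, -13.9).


Cross products: AB x AP = 629.28, BC x BP = 528.62, CA x CP = 97.87
All same sign? yes

Yes, inside


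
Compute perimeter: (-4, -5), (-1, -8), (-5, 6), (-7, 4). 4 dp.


Sides: (-4, -5)->(-1, -8): sqrt(18) = 4.242641, (-1, -8)->(-5, 6): sqrt(212) = 14.56022, (-5, 6)->(-7, 4): sqrt(8) = 2.828427, (-7, 4)->(-4, -5): sqrt(90) = 9.486833
Sum = 31.118121
Perimeter = 31.1181

31.1181


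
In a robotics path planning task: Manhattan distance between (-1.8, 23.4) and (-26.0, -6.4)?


|(-1.8)-(-26)| + |23.4-(-6.4)| = 24.2 + 29.8 = 54

54


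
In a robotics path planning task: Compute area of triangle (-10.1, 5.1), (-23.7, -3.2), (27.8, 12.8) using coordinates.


Area = |x_A(y_B-y_C) + x_B(y_C-y_A) + x_C(y_A-y_B)|/2
= |161.6 + (-182.49) + 230.74|/2
= 209.85/2 = 104.925

104.925


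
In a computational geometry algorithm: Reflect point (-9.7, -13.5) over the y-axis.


Reflection over y-axis: (x,y) -> (-x,y)
(-9.7, -13.5) -> (9.7, -13.5)

(9.7, -13.5)


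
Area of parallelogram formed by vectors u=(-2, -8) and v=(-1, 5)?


|u x v| = |(-2)*5 - (-8)*(-1)|
= |(-10) - 8| = 18

18


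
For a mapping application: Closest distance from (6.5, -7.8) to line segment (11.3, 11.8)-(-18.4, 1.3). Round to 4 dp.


Project P onto AB: t = 0.351 (clamped to [0,1])
Closest point on segment: (0.8738, 8.114)
Distance: 16.8792

16.8792


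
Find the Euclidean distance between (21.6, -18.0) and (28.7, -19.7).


dx=7.1, dy=-1.7
d^2 = 7.1^2 + (-1.7)^2 = 53.3
d = sqrt(53.3) = 7.3007

7.3007


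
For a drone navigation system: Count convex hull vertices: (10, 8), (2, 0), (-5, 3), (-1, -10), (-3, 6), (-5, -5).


Convex hull vertices (CCW): (-5, -5), (-1, -10), (10, 8), (-3, 6), (-5, 3)
Count = 5

5


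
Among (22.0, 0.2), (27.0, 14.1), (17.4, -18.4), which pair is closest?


d(P0,P1) = 14.7719, d(P0,P2) = 19.1604, d(P1,P2) = 33.8882
Closest: P0 and P1

Closest pair: (22.0, 0.2) and (27.0, 14.1), distance = 14.7719


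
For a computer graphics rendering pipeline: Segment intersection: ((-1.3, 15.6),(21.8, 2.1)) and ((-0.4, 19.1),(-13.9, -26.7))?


Cross products: d1=6.03, d2=1246.26, d3=93, d4=-1147.23
d1*d2 < 0 and d3*d4 < 0? no

No, they don't intersect


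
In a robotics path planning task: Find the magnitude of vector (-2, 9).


|u| = sqrt((-2)^2 + 9^2) = sqrt(85) = 9.2195

9.2195


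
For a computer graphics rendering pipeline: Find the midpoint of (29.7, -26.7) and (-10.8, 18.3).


M = ((29.7+(-10.8))/2, ((-26.7)+18.3)/2)
= (9.45, -4.2)

(9.45, -4.2)


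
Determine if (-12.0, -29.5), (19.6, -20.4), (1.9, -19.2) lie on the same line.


Cross product: (19.6-(-12))*((-19.2)-(-29.5)) - ((-20.4)-(-29.5))*(1.9-(-12))
= 198.99

No, not collinear


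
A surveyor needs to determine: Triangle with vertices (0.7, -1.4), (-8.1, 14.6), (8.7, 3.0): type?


Side lengths squared: AB^2=333.44, BC^2=416.8, CA^2=83.36
Sorted: [83.36, 333.44, 416.8]
By sides: Scalene, By angles: Right

Scalene, Right


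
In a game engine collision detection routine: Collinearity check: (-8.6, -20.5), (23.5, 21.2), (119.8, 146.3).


Cross product: (23.5-(-8.6))*(146.3-(-20.5)) - (21.2-(-20.5))*(119.8-(-8.6))
= 0

Yes, collinear


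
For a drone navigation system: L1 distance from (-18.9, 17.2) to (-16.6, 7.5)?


|(-18.9)-(-16.6)| + |17.2-7.5| = 2.3 + 9.7 = 12

12


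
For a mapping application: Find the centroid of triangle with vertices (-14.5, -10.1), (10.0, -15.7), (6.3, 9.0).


Centroid = ((x_A+x_B+x_C)/3, (y_A+y_B+y_C)/3)
= (((-14.5)+10+6.3)/3, ((-10.1)+(-15.7)+9)/3)
= (0.6, -5.6)

(0.6, -5.6)


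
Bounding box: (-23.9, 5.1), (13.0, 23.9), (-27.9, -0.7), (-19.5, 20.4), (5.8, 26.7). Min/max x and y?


x range: [-27.9, 13]
y range: [-0.7, 26.7]
Bounding box: (-27.9,-0.7) to (13,26.7)

(-27.9,-0.7) to (13,26.7)


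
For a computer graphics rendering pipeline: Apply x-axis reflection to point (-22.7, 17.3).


Reflection over x-axis: (x,y) -> (x,-y)
(-22.7, 17.3) -> (-22.7, -17.3)

(-22.7, -17.3)


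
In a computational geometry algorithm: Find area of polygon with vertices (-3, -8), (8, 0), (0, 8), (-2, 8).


Shoelace sum: ((-3)*0 - 8*(-8)) + (8*8 - 0*0) + (0*8 - (-2)*8) + ((-2)*(-8) - (-3)*8)
= 184
Area = |184|/2 = 92

92


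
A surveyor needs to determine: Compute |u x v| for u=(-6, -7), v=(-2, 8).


|u x v| = |(-6)*8 - (-7)*(-2)|
= |(-48) - 14| = 62

62


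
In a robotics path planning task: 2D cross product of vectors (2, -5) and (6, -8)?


u x v = u_x*v_y - u_y*v_x = 2*(-8) - (-5)*6
= (-16) - (-30) = 14

14


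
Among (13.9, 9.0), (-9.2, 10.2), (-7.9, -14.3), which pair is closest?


d(P0,P1) = 23.1311, d(P0,P2) = 31.9081, d(P1,P2) = 24.5345
Closest: P0 and P1

Closest pair: (13.9, 9.0) and (-9.2, 10.2), distance = 23.1311


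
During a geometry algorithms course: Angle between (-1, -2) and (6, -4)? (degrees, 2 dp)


u.v = 2, |u| = sqrt(5) = 2.2361, |v| = sqrt(52) = 7.2111
cos(theta) = u.v/(|u||v|) = 2/sqrt(260) = 0.124035
theta = acos(0.124035) = 82.87 degrees

82.87 degrees


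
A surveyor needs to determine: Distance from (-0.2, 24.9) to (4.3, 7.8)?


dx=4.5, dy=-17.1
d^2 = 4.5^2 + (-17.1)^2 = 312.66
d = sqrt(312.66) = 17.6822

17.6822


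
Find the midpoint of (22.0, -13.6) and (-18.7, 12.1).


M = ((22+(-18.7))/2, ((-13.6)+12.1)/2)
= (1.65, -0.75)

(1.65, -0.75)


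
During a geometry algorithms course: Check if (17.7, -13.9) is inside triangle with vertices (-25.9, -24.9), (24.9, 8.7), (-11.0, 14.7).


Cross products: AB x AP = -906.16, BC x BP = 854.54, CA x CP = 1562.66
All same sign? no

No, outside


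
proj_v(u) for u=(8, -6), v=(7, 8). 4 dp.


u.v = 8, |v| = sqrt(113) = 10.6301
Scalar projection = u.v / |v| = 8 / sqrt(113) = 0.7526

0.7526


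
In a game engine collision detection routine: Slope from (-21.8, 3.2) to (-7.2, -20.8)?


slope = (y2-y1)/(x2-x1) = ((-20.8)-3.2)/((-7.2)-(-21.8)) = (-24)/14.6 = -1.6438

-1.6438


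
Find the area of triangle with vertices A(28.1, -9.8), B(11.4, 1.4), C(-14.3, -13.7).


Area = |x_A(y_B-y_C) + x_B(y_C-y_A) + x_C(y_A-y_B)|/2
= |424.31 + (-44.46) + 160.16|/2
= 540.01/2 = 270.005

270.005


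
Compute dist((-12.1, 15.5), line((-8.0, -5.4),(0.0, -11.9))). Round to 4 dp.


|cross product| = 140.55
|line direction| = sqrt(106.25) = 10.3078
Distance = 140.55/sqrt(106.25) = 13.6354

13.6354


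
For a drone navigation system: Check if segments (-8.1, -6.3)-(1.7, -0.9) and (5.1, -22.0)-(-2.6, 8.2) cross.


Cross products: d1=277.75, d2=-59.79, d3=-225.14, d4=112.4
d1*d2 < 0 and d3*d4 < 0? yes

Yes, they intersect


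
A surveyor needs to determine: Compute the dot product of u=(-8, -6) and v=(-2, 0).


u . v = u_x*v_x + u_y*v_y = (-8)*(-2) + (-6)*0
= 16 + 0 = 16

16


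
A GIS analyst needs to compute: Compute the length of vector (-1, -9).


|u| = sqrt((-1)^2 + (-9)^2) = sqrt(82) = 9.0554

9.0554


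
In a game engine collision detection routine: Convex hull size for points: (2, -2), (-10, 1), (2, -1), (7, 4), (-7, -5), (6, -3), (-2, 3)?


Convex hull vertices (CCW): (-10, 1), (-7, -5), (6, -3), (7, 4), (-2, 3)
Count = 5

5


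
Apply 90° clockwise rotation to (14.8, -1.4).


90° CW: (x,y) -> (y, -x)
(14.8,-1.4) -> (-1.4, -14.8)

(-1.4, -14.8)


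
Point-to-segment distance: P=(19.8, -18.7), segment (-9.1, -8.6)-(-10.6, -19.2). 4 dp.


Project P onto AB: t = 0.5559 (clamped to [0,1])
Closest point on segment: (-9.9338, -14.4924)
Distance: 30.0301

30.0301


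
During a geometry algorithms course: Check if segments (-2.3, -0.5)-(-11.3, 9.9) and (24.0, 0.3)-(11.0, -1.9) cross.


Cross products: d1=-47.46, d2=-202.46, d3=-280.72, d4=-125.72
d1*d2 < 0 and d3*d4 < 0? no

No, they don't intersect


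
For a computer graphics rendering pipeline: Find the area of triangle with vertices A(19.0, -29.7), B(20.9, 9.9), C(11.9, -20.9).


Area = |x_A(y_B-y_C) + x_B(y_C-y_A) + x_C(y_A-y_B)|/2
= |585.2 + 183.92 + (-471.24)|/2
= 297.88/2 = 148.94

148.94


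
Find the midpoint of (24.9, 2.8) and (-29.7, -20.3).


M = ((24.9+(-29.7))/2, (2.8+(-20.3))/2)
= (-2.4, -8.75)

(-2.4, -8.75)


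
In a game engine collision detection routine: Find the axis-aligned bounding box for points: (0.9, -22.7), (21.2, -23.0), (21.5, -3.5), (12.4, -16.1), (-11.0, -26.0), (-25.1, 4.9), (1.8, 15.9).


x range: [-25.1, 21.5]
y range: [-26, 15.9]
Bounding box: (-25.1,-26) to (21.5,15.9)

(-25.1,-26) to (21.5,15.9)


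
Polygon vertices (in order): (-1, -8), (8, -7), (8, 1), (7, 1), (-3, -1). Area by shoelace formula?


Shoelace sum: ((-1)*(-7) - 8*(-8)) + (8*1 - 8*(-7)) + (8*1 - 7*1) + (7*(-1) - (-3)*1) + ((-3)*(-8) - (-1)*(-1))
= 155
Area = |155|/2 = 77.5

77.5


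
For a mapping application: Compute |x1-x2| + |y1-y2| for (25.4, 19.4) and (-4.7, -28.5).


|25.4-(-4.7)| + |19.4-(-28.5)| = 30.1 + 47.9 = 78

78


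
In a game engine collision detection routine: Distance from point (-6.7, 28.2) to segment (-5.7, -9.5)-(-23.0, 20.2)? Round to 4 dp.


Project P onto AB: t = 0.9624 (clamped to [0,1])
Closest point on segment: (-22.35, 19.084)
Distance: 18.1114

18.1114


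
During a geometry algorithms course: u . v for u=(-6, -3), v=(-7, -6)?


u . v = u_x*v_x + u_y*v_y = (-6)*(-7) + (-3)*(-6)
= 42 + 18 = 60

60


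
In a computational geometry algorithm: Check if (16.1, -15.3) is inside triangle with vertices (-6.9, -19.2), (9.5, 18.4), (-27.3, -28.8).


Cross products: AB x AP = -800.84, BC x BP = 1551.68, CA x CP = -141.24
All same sign? no

No, outside


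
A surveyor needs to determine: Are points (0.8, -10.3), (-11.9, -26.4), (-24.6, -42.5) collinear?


Cross product: ((-11.9)-0.8)*((-42.5)-(-10.3)) - ((-26.4)-(-10.3))*((-24.6)-0.8)
= 0

Yes, collinear


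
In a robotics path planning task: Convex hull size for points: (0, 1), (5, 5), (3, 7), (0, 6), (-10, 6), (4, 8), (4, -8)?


Convex hull vertices (CCW): (-10, 6), (4, -8), (5, 5), (4, 8)
Count = 4

4


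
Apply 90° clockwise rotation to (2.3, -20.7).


90° CW: (x,y) -> (y, -x)
(2.3,-20.7) -> (-20.7, -2.3)

(-20.7, -2.3)


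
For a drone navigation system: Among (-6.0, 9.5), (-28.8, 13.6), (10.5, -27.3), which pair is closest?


d(P0,P1) = 23.1657, d(P0,P2) = 40.3298, d(P1,P2) = 56.7212
Closest: P0 and P1

Closest pair: (-6.0, 9.5) and (-28.8, 13.6), distance = 23.1657


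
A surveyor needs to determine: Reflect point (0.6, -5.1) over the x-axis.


Reflection over x-axis: (x,y) -> (x,-y)
(0.6, -5.1) -> (0.6, 5.1)

(0.6, 5.1)


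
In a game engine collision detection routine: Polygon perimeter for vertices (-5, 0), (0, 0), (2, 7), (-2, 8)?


Sides: (-5, 0)->(0, 0): sqrt(25) = 5, (0, 0)->(2, 7): sqrt(53) = 7.28011, (2, 7)->(-2, 8): sqrt(17) = 4.123106, (-2, 8)->(-5, 0): sqrt(73) = 8.544004
Sum = 24.94722
Perimeter = 24.9472

24.9472


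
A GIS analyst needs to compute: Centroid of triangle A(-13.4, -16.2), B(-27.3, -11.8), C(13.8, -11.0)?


Centroid = ((x_A+x_B+x_C)/3, (y_A+y_B+y_C)/3)
= (((-13.4)+(-27.3)+13.8)/3, ((-16.2)+(-11.8)+(-11))/3)
= (-8.9667, -13)

(-8.9667, -13)


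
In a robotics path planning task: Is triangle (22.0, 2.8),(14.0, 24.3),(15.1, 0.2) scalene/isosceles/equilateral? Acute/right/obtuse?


Side lengths squared: AB^2=526.25, BC^2=582.02, CA^2=54.37
Sorted: [54.37, 526.25, 582.02]
By sides: Scalene, By angles: Obtuse

Scalene, Obtuse


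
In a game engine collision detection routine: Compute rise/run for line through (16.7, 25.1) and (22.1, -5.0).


slope = (y2-y1)/(x2-x1) = ((-5)-25.1)/(22.1-16.7) = (-30.1)/5.4 = -5.5741

-5.5741


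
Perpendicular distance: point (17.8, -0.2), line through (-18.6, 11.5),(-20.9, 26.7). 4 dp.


|cross product| = 526.37
|line direction| = sqrt(236.33) = 15.373
Distance = 526.37/sqrt(236.33) = 34.2398

34.2398


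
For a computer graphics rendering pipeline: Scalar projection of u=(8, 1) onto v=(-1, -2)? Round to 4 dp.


u.v = -10, |v| = sqrt(5) = 2.2361
Scalar projection = u.v / |v| = -10 / sqrt(5) = -4.4721

-4.4721


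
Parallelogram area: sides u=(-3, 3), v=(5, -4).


|u x v| = |(-3)*(-4) - 3*5|
= |12 - 15| = 3

3


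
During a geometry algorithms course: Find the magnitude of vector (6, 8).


|u| = sqrt(6^2 + 8^2) = sqrt(100) = 10

10


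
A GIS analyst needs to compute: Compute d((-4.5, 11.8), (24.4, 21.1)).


dx=28.9, dy=9.3
d^2 = 28.9^2 + 9.3^2 = 921.7
d = sqrt(921.7) = 30.3595

30.3595


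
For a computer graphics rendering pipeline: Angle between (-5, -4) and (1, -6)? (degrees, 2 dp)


u.v = 19, |u| = sqrt(41) = 6.4031, |v| = sqrt(37) = 6.0828
cos(theta) = u.v/(|u||v|) = 19/sqrt(1517) = 0.487821
theta = acos(0.487821) = 60.8 degrees

60.8 degrees


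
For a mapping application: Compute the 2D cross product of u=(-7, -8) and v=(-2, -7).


u x v = u_x*v_y - u_y*v_x = (-7)*(-7) - (-8)*(-2)
= 49 - 16 = 33

33


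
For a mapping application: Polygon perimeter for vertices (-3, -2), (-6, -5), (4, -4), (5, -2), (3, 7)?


Sides: (-3, -2)->(-6, -5): sqrt(18) = 4.242641, (-6, -5)->(4, -4): sqrt(101) = 10.049876, (4, -4)->(5, -2): sqrt(5) = 2.236068, (5, -2)->(3, 7): sqrt(85) = 9.219544, (3, 7)->(-3, -2): sqrt(117) = 10.816654
Sum = 36.564783
Perimeter = 36.5648

36.5648


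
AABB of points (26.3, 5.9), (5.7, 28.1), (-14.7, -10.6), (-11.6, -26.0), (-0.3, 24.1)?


x range: [-14.7, 26.3]
y range: [-26, 28.1]
Bounding box: (-14.7,-26) to (26.3,28.1)

(-14.7,-26) to (26.3,28.1)


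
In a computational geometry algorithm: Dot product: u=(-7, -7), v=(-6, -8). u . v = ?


u . v = u_x*v_x + u_y*v_y = (-7)*(-6) + (-7)*(-8)
= 42 + 56 = 98

98


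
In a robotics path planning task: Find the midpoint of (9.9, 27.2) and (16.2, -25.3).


M = ((9.9+16.2)/2, (27.2+(-25.3))/2)
= (13.05, 0.95)

(13.05, 0.95)


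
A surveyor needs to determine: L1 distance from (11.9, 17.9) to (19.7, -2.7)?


|11.9-19.7| + |17.9-(-2.7)| = 7.8 + 20.6 = 28.4

28.4


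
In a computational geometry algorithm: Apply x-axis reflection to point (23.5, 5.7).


Reflection over x-axis: (x,y) -> (x,-y)
(23.5, 5.7) -> (23.5, -5.7)

(23.5, -5.7)


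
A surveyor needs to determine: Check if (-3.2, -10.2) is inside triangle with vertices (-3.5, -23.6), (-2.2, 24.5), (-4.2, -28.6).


Cross products: AB x AP = 2.99, BC x BP = 16.3, CA x CP = 7.88
All same sign? yes

Yes, inside


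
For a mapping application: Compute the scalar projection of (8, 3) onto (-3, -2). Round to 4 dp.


u.v = -30, |v| = sqrt(13) = 3.6056
Scalar projection = u.v / |v| = -30 / sqrt(13) = -8.3205

-8.3205


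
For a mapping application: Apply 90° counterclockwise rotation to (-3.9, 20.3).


90° CCW: (x,y) -> (-y, x)
(-3.9,20.3) -> (-20.3, -3.9)

(-20.3, -3.9)


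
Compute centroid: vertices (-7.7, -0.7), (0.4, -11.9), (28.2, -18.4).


Centroid = ((x_A+x_B+x_C)/3, (y_A+y_B+y_C)/3)
= (((-7.7)+0.4+28.2)/3, ((-0.7)+(-11.9)+(-18.4))/3)
= (6.9667, -10.3333)

(6.9667, -10.3333)


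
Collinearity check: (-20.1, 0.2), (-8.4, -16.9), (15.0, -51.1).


Cross product: ((-8.4)-(-20.1))*((-51.1)-0.2) - ((-16.9)-0.2)*(15-(-20.1))
= 0

Yes, collinear


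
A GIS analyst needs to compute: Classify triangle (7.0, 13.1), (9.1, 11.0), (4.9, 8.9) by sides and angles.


Side lengths squared: AB^2=8.82, BC^2=22.05, CA^2=22.05
Sorted: [8.82, 22.05, 22.05]
By sides: Isosceles, By angles: Acute

Isosceles, Acute


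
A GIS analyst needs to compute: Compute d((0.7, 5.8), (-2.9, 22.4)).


dx=-3.6, dy=16.6
d^2 = (-3.6)^2 + 16.6^2 = 288.52
d = sqrt(288.52) = 16.9859

16.9859


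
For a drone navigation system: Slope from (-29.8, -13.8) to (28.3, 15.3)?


slope = (y2-y1)/(x2-x1) = (15.3-(-13.8))/(28.3-(-29.8)) = 29.1/58.1 = 0.5009

0.5009


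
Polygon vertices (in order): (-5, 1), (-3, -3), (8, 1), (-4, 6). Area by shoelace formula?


Shoelace sum: ((-5)*(-3) - (-3)*1) + ((-3)*1 - 8*(-3)) + (8*6 - (-4)*1) + ((-4)*1 - (-5)*6)
= 117
Area = |117|/2 = 58.5

58.5


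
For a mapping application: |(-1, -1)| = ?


|u| = sqrt((-1)^2 + (-1)^2) = sqrt(2) = 1.4142

1.4142


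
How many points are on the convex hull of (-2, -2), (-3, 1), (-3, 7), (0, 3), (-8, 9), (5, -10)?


Convex hull vertices (CCW): (-8, 9), (-2, -2), (5, -10), (0, 3), (-3, 7)
Count = 5

5


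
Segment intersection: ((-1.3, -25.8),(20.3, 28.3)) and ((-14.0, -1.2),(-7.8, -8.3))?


Cross products: d1=-62.35, d2=426.43, d3=1218.43, d4=729.65
d1*d2 < 0 and d3*d4 < 0? no

No, they don't intersect


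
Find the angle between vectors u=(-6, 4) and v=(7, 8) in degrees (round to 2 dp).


u.v = -10, |u| = sqrt(52) = 7.2111, |v| = sqrt(113) = 10.6301
cos(theta) = u.v/(|u||v|) = -10/sqrt(5876) = -0.130455
theta = acos(-0.130455) = 97.5 degrees

97.5 degrees


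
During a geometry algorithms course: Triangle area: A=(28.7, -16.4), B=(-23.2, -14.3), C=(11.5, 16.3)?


Area = |x_A(y_B-y_C) + x_B(y_C-y_A) + x_C(y_A-y_B)|/2
= |(-878.22) + (-758.64) + (-24.15)|/2
= 1661.01/2 = 830.505

830.505


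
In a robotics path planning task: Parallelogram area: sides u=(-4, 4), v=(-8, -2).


|u x v| = |(-4)*(-2) - 4*(-8)|
= |8 - (-32)| = 40

40


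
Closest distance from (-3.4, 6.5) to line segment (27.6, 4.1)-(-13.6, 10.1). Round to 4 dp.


Project P onto AB: t = 0.7451 (clamped to [0,1])
Closest point on segment: (-3.0984, 8.5706)
Distance: 2.0925

2.0925


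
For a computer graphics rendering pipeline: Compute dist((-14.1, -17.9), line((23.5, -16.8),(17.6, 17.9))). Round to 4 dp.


|cross product| = 1311.21
|line direction| = sqrt(1238.9) = 35.198
Distance = 1311.21/sqrt(1238.9) = 37.2524

37.2524


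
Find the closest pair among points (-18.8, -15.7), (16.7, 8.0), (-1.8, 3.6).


d(P0,P1) = 42.6842, d(P0,P2) = 25.7194, d(P1,P2) = 19.016
Closest: P1 and P2

Closest pair: (16.7, 8.0) and (-1.8, 3.6), distance = 19.016


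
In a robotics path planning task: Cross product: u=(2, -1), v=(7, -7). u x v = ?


u x v = u_x*v_y - u_y*v_x = 2*(-7) - (-1)*7
= (-14) - (-7) = -7

-7


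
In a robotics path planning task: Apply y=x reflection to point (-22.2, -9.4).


Reflection over y=x: (x,y) -> (y,x)
(-22.2, -9.4) -> (-9.4, -22.2)

(-9.4, -22.2)


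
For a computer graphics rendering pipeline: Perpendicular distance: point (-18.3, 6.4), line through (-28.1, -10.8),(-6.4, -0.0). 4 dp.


|cross product| = 267.4
|line direction| = sqrt(587.53) = 24.239
Distance = 267.4/sqrt(587.53) = 11.0318

11.0318


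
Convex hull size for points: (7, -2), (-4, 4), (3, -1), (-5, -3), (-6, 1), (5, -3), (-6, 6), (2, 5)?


Convex hull vertices (CCW): (-6, 1), (-5, -3), (5, -3), (7, -2), (2, 5), (-6, 6)
Count = 6

6


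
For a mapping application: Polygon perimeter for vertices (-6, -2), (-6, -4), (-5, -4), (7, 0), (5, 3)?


Sides: (-6, -2)->(-6, -4): sqrt(4) = 2, (-6, -4)->(-5, -4): sqrt(1) = 1, (-5, -4)->(7, 0): sqrt(160) = 12.649111, (7, 0)->(5, 3): sqrt(13) = 3.605551, (5, 3)->(-6, -2): sqrt(146) = 12.083046
Sum = 31.337708
Perimeter = 31.3377

31.3377


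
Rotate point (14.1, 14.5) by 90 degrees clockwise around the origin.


90° CW: (x,y) -> (y, -x)
(14.1,14.5) -> (14.5, -14.1)

(14.5, -14.1)


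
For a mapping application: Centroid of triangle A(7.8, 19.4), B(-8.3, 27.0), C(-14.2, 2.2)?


Centroid = ((x_A+x_B+x_C)/3, (y_A+y_B+y_C)/3)
= ((7.8+(-8.3)+(-14.2))/3, (19.4+27+2.2)/3)
= (-4.9, 16.2)

(-4.9, 16.2)


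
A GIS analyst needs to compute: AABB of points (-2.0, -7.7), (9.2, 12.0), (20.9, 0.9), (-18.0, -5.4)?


x range: [-18, 20.9]
y range: [-7.7, 12]
Bounding box: (-18,-7.7) to (20.9,12)

(-18,-7.7) to (20.9,12)


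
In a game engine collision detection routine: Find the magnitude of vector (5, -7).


|u| = sqrt(5^2 + (-7)^2) = sqrt(74) = 8.6023

8.6023


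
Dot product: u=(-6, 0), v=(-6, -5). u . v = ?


u . v = u_x*v_x + u_y*v_y = (-6)*(-6) + 0*(-5)
= 36 + 0 = 36

36


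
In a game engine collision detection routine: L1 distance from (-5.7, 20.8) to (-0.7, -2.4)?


|(-5.7)-(-0.7)| + |20.8-(-2.4)| = 5 + 23.2 = 28.2

28.2


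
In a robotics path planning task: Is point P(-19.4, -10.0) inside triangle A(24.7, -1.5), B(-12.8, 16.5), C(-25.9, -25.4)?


Cross products: AB x AP = 1112.55, BC x BP = 70.61, CA x CP = 623.89
All same sign? yes

Yes, inside


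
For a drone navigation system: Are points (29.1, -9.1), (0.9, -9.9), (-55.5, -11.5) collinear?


Cross product: (0.9-29.1)*((-11.5)-(-9.1)) - ((-9.9)-(-9.1))*((-55.5)-29.1)
= 0

Yes, collinear


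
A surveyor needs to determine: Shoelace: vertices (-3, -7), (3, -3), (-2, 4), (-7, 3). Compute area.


Shoelace sum: ((-3)*(-3) - 3*(-7)) + (3*4 - (-2)*(-3)) + ((-2)*3 - (-7)*4) + ((-7)*(-7) - (-3)*3)
= 116
Area = |116|/2 = 58

58


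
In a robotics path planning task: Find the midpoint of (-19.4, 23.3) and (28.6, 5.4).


M = (((-19.4)+28.6)/2, (23.3+5.4)/2)
= (4.6, 14.35)

(4.6, 14.35)


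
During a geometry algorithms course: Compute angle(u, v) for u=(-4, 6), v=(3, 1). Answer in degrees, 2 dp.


u.v = -6, |u| = sqrt(52) = 7.2111, |v| = sqrt(10) = 3.1623
cos(theta) = u.v/(|u||v|) = -6/sqrt(520) = -0.263117
theta = acos(-0.263117) = 105.26 degrees

105.26 degrees


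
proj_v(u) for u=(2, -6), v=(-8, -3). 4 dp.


u.v = 2, |v| = sqrt(73) = 8.544
Scalar projection = u.v / |v| = 2 / sqrt(73) = 0.2341

0.2341


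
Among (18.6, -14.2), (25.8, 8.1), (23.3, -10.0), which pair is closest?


d(P0,P1) = 23.4335, d(P0,P2) = 6.3032, d(P1,P2) = 18.2718
Closest: P0 and P2

Closest pair: (18.6, -14.2) and (23.3, -10.0), distance = 6.3032


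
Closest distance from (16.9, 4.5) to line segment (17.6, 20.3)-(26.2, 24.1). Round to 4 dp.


Project P onto AB: t = 0 (clamped to [0,1])
Closest point on segment: (17.6, 20.3)
Distance: 15.8155

15.8155


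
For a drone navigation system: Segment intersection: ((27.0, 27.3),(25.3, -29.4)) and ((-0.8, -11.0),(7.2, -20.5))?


Cross products: d1=570.5, d2=100.75, d3=-1511.15, d4=-1041.4
d1*d2 < 0 and d3*d4 < 0? no

No, they don't intersect


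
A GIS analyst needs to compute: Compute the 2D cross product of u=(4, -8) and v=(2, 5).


u x v = u_x*v_y - u_y*v_x = 4*5 - (-8)*2
= 20 - (-16) = 36

36


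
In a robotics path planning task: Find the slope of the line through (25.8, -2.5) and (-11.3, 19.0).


slope = (y2-y1)/(x2-x1) = (19-(-2.5))/((-11.3)-25.8) = 21.5/(-37.1) = -0.5795

-0.5795


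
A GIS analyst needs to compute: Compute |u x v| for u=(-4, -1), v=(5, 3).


|u x v| = |(-4)*3 - (-1)*5|
= |(-12) - (-5)| = 7

7


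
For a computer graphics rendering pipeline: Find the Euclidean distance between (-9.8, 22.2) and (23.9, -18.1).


dx=33.7, dy=-40.3
d^2 = 33.7^2 + (-40.3)^2 = 2759.78
d = sqrt(2759.78) = 52.5336

52.5336


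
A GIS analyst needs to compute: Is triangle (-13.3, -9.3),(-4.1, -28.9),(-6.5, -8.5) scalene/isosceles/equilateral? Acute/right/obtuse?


Side lengths squared: AB^2=468.8, BC^2=421.92, CA^2=46.88
Sorted: [46.88, 421.92, 468.8]
By sides: Scalene, By angles: Right

Scalene, Right


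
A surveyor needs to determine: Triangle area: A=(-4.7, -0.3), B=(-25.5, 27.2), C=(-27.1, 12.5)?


Area = |x_A(y_B-y_C) + x_B(y_C-y_A) + x_C(y_A-y_B)|/2
= |(-69.09) + (-326.4) + 745.25|/2
= 349.76/2 = 174.88

174.88


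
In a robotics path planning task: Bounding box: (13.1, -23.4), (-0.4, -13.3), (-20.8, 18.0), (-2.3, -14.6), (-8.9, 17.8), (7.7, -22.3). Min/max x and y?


x range: [-20.8, 13.1]
y range: [-23.4, 18]
Bounding box: (-20.8,-23.4) to (13.1,18)

(-20.8,-23.4) to (13.1,18)


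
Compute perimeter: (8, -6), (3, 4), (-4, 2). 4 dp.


Sides: (8, -6)->(3, 4): sqrt(125) = 11.18034, (3, 4)->(-4, 2): sqrt(53) = 7.28011, (-4, 2)->(8, -6): sqrt(208) = 14.422205
Sum = 32.882655
Perimeter = 32.8827

32.8827


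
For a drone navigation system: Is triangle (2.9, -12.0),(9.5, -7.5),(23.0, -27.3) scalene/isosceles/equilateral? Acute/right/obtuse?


Side lengths squared: AB^2=63.81, BC^2=574.29, CA^2=638.1
Sorted: [63.81, 574.29, 638.1]
By sides: Scalene, By angles: Right

Scalene, Right


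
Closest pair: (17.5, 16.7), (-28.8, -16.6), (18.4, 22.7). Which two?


d(P0,P1) = 57.0314, d(P0,P2) = 6.0671, d(P1,P2) = 61.4193
Closest: P0 and P2

Closest pair: (17.5, 16.7) and (18.4, 22.7), distance = 6.0671


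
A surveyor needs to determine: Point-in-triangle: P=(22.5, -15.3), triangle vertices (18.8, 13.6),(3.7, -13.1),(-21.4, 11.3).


Cross products: AB x AP = 535.18, BC x BP = -403.5, CA x CP = -1170.29
All same sign? no

No, outside


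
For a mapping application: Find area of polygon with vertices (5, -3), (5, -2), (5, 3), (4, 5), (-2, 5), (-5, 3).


Shoelace sum: (5*(-2) - 5*(-3)) + (5*3 - 5*(-2)) + (5*5 - 4*3) + (4*5 - (-2)*5) + ((-2)*3 - (-5)*5) + ((-5)*(-3) - 5*3)
= 92
Area = |92|/2 = 46

46


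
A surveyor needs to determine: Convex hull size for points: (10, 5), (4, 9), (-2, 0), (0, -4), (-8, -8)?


Convex hull vertices (CCW): (-8, -8), (0, -4), (10, 5), (4, 9)
Count = 4

4


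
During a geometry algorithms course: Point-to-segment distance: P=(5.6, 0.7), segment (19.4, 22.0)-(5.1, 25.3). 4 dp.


Project P onto AB: t = 0.5899 (clamped to [0,1])
Closest point on segment: (10.9646, 23.9466)
Distance: 23.8576

23.8576


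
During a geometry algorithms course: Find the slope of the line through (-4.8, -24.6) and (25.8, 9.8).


slope = (y2-y1)/(x2-x1) = (9.8-(-24.6))/(25.8-(-4.8)) = 34.4/30.6 = 1.1242

1.1242


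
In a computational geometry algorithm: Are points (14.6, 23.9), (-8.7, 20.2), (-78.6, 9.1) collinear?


Cross product: ((-8.7)-14.6)*(9.1-23.9) - (20.2-23.9)*((-78.6)-14.6)
= 0

Yes, collinear


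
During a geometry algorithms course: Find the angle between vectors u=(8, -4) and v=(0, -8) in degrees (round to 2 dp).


u.v = 32, |u| = sqrt(80) = 8.9443, |v| = sqrt(64) = 8
cos(theta) = u.v/(|u||v|) = 32/sqrt(5120) = 0.447214
theta = acos(0.447214) = 63.43 degrees

63.43 degrees


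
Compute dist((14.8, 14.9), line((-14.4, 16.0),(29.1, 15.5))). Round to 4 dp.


|cross product| = 33.25
|line direction| = sqrt(1892.5) = 43.5029
Distance = 33.25/sqrt(1892.5) = 0.7643

0.7643


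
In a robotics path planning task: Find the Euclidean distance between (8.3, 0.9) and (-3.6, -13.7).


dx=-11.9, dy=-14.6
d^2 = (-11.9)^2 + (-14.6)^2 = 354.77
d = sqrt(354.77) = 18.8353

18.8353


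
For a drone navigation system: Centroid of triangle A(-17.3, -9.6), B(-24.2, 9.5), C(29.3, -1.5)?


Centroid = ((x_A+x_B+x_C)/3, (y_A+y_B+y_C)/3)
= (((-17.3)+(-24.2)+29.3)/3, ((-9.6)+9.5+(-1.5))/3)
= (-4.0667, -0.5333)

(-4.0667, -0.5333)


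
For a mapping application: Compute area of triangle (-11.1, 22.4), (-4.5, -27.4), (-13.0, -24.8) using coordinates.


Area = |x_A(y_B-y_C) + x_B(y_C-y_A) + x_C(y_A-y_B)|/2
= |28.86 + 212.4 + (-647.4)|/2
= 406.14/2 = 203.07

203.07


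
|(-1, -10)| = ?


|u| = sqrt((-1)^2 + (-10)^2) = sqrt(101) = 10.0499

10.0499


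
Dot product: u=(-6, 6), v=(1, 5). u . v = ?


u . v = u_x*v_x + u_y*v_y = (-6)*1 + 6*5
= (-6) + 30 = 24

24


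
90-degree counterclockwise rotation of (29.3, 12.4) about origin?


90° CCW: (x,y) -> (-y, x)
(29.3,12.4) -> (-12.4, 29.3)

(-12.4, 29.3)


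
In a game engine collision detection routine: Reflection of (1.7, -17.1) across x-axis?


Reflection over x-axis: (x,y) -> (x,-y)
(1.7, -17.1) -> (1.7, 17.1)

(1.7, 17.1)


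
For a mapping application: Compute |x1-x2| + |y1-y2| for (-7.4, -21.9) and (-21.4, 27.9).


|(-7.4)-(-21.4)| + |(-21.9)-27.9| = 14 + 49.8 = 63.8

63.8


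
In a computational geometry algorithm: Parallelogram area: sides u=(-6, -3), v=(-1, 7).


|u x v| = |(-6)*7 - (-3)*(-1)|
= |(-42) - 3| = 45

45


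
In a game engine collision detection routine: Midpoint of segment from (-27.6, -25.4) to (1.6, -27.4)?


M = (((-27.6)+1.6)/2, ((-25.4)+(-27.4))/2)
= (-13, -26.4)

(-13, -26.4)


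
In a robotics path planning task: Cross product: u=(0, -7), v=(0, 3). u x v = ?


u x v = u_x*v_y - u_y*v_x = 0*3 - (-7)*0
= 0 - 0 = 0

0


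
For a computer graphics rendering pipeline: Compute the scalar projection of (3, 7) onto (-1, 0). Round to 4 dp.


u.v = -3, |v| = sqrt(1) = 1
Scalar projection = u.v / |v| = -3 / sqrt(1) = -3

-3


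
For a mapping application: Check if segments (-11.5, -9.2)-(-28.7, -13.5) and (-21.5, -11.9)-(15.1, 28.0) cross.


Cross products: d1=-300.18, d2=228.72, d3=3.44, d4=-525.46
d1*d2 < 0 and d3*d4 < 0? yes

Yes, they intersect


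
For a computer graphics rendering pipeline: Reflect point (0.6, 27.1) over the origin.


Reflection over origin: (x,y) -> (-x,-y)
(0.6, 27.1) -> (-0.6, -27.1)

(-0.6, -27.1)


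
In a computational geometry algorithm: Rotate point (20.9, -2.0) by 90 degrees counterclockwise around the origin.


90° CCW: (x,y) -> (-y, x)
(20.9,-2) -> (2, 20.9)

(2, 20.9)


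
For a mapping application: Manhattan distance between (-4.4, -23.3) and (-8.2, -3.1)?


|(-4.4)-(-8.2)| + |(-23.3)-(-3.1)| = 3.8 + 20.2 = 24

24


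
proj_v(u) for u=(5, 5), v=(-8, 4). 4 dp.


u.v = -20, |v| = sqrt(80) = 8.9443
Scalar projection = u.v / |v| = -20 / sqrt(80) = -2.2361

-2.2361


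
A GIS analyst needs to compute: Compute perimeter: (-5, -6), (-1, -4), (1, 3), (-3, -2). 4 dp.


Sides: (-5, -6)->(-1, -4): sqrt(20) = 4.472136, (-1, -4)->(1, 3): sqrt(53) = 7.28011, (1, 3)->(-3, -2): sqrt(41) = 6.403124, (-3, -2)->(-5, -6): sqrt(20) = 4.472136
Sum = 22.627506
Perimeter = 22.6275

22.6275


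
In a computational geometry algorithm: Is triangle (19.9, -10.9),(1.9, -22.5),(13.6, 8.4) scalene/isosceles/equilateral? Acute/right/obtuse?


Side lengths squared: AB^2=458.56, BC^2=1091.7, CA^2=412.18
Sorted: [412.18, 458.56, 1091.7]
By sides: Scalene, By angles: Obtuse

Scalene, Obtuse


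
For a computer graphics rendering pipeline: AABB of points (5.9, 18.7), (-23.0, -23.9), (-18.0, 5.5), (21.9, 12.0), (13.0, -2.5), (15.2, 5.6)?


x range: [-23, 21.9]
y range: [-23.9, 18.7]
Bounding box: (-23,-23.9) to (21.9,18.7)

(-23,-23.9) to (21.9,18.7)


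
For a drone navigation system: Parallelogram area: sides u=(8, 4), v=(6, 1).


|u x v| = |8*1 - 4*6|
= |8 - 24| = 16

16


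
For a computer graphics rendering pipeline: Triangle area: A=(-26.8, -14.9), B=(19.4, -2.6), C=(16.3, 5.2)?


Area = |x_A(y_B-y_C) + x_B(y_C-y_A) + x_C(y_A-y_B)|/2
= |209.04 + 389.94 + (-200.49)|/2
= 398.49/2 = 199.245

199.245


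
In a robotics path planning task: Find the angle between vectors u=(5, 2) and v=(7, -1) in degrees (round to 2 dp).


u.v = 33, |u| = sqrt(29) = 5.3852, |v| = sqrt(50) = 7.0711
cos(theta) = u.v/(|u||v|) = 33/sqrt(1450) = 0.866622
theta = acos(0.866622) = 29.93 degrees

29.93 degrees


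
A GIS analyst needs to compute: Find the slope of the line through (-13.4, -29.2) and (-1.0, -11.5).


slope = (y2-y1)/(x2-x1) = ((-11.5)-(-29.2))/((-1)-(-13.4)) = 17.7/12.4 = 1.4274

1.4274


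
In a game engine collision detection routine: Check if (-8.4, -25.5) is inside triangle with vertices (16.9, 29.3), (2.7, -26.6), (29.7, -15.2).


Cross products: AB x AP = -636.11, BC x BP = 156.24, CA x CP = 1827.29
All same sign? no

No, outside


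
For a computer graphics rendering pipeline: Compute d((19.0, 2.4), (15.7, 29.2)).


dx=-3.3, dy=26.8
d^2 = (-3.3)^2 + 26.8^2 = 729.13
d = sqrt(729.13) = 27.0024

27.0024


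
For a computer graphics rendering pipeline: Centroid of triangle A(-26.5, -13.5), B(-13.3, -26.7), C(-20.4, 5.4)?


Centroid = ((x_A+x_B+x_C)/3, (y_A+y_B+y_C)/3)
= (((-26.5)+(-13.3)+(-20.4))/3, ((-13.5)+(-26.7)+5.4)/3)
= (-20.0667, -11.6)

(-20.0667, -11.6)


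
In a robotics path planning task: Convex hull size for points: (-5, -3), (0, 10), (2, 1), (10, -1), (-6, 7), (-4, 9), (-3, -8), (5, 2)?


Convex hull vertices (CCW): (-6, 7), (-5, -3), (-3, -8), (10, -1), (0, 10), (-4, 9)
Count = 6

6


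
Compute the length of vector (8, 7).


|u| = sqrt(8^2 + 7^2) = sqrt(113) = 10.6301

10.6301


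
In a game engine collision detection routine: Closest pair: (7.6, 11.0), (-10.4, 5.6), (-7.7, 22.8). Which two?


d(P0,P1) = 18.7926, d(P0,P2) = 19.3217, d(P1,P2) = 17.4106
Closest: P1 and P2

Closest pair: (-10.4, 5.6) and (-7.7, 22.8), distance = 17.4106


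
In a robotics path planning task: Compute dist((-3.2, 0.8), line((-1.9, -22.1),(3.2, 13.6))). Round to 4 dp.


|cross product| = 163.2
|line direction| = sqrt(1300.5) = 36.0624
Distance = 163.2/sqrt(1300.5) = 4.5255

4.5255


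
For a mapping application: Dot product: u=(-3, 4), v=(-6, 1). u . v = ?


u . v = u_x*v_x + u_y*v_y = (-3)*(-6) + 4*1
= 18 + 4 = 22

22


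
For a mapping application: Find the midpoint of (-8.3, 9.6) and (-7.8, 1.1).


M = (((-8.3)+(-7.8))/2, (9.6+1.1)/2)
= (-8.05, 5.35)

(-8.05, 5.35)


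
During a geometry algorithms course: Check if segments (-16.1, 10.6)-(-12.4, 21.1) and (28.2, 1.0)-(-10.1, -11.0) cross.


Cross products: d1=-899.28, d2=-1257.03, d3=-500.67, d4=-142.92
d1*d2 < 0 and d3*d4 < 0? no

No, they don't intersect


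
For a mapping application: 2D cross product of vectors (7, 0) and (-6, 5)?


u x v = u_x*v_y - u_y*v_x = 7*5 - 0*(-6)
= 35 - 0 = 35

35


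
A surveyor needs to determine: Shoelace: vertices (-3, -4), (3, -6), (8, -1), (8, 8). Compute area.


Shoelace sum: ((-3)*(-6) - 3*(-4)) + (3*(-1) - 8*(-6)) + (8*8 - 8*(-1)) + (8*(-4) - (-3)*8)
= 139
Area = |139|/2 = 69.5

69.5


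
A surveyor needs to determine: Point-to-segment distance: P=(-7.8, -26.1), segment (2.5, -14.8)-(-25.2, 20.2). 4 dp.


Project P onto AB: t = 0 (clamped to [0,1])
Closest point on segment: (2.5, -14.8)
Distance: 15.2899

15.2899


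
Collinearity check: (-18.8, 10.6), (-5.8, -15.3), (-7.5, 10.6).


Cross product: ((-5.8)-(-18.8))*(10.6-10.6) - ((-15.3)-10.6)*((-7.5)-(-18.8))
= 292.67

No, not collinear


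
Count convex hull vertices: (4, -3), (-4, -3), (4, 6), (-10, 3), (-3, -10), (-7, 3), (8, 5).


Convex hull vertices (CCW): (-10, 3), (-3, -10), (4, -3), (8, 5), (4, 6)
Count = 5

5


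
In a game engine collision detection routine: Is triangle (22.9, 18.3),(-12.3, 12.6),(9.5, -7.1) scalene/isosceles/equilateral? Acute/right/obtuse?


Side lengths squared: AB^2=1271.53, BC^2=863.33, CA^2=824.72
Sorted: [824.72, 863.33, 1271.53]
By sides: Scalene, By angles: Acute

Scalene, Acute
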